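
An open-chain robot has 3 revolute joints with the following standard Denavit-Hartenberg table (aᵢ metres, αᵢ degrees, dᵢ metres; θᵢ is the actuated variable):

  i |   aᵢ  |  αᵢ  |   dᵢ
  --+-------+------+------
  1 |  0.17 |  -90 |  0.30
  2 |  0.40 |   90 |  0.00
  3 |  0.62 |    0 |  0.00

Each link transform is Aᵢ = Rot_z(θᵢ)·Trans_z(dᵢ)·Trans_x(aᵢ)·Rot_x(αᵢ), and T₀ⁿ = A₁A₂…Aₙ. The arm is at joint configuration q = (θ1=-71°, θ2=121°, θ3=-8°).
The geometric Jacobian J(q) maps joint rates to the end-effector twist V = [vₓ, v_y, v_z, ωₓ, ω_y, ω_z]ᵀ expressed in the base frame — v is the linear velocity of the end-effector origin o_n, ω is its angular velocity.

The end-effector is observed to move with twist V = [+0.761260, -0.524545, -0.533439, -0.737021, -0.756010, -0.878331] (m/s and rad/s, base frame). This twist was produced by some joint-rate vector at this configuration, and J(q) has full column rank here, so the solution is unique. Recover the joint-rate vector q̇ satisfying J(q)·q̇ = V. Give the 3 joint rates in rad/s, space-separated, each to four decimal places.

o_n = [-0.1963, 0.3049, -0.5691]
J₁: ẑ×o_n = [-0.3049, -0.1963, 0.0000], ω = ẑ
J2: z=[0.9455, 0.3256, 0.0000] o=[0.0553, -0.1607, 0.3000] → [-0.2830, 0.8218, 0.5222, 0.9455, 0.3256, 0.0000]
J3: z=[0.2791, -0.8105, -0.5150] o=[-0.0117, 0.0341, -0.0429] → [0.5660, 0.2419, -0.0740, 0.2791, -0.8105, -0.5150]
q̇ = J⁺·V = [-0.5930, -0.9430, 0.5540]

-0.5930 -0.9430 0.5540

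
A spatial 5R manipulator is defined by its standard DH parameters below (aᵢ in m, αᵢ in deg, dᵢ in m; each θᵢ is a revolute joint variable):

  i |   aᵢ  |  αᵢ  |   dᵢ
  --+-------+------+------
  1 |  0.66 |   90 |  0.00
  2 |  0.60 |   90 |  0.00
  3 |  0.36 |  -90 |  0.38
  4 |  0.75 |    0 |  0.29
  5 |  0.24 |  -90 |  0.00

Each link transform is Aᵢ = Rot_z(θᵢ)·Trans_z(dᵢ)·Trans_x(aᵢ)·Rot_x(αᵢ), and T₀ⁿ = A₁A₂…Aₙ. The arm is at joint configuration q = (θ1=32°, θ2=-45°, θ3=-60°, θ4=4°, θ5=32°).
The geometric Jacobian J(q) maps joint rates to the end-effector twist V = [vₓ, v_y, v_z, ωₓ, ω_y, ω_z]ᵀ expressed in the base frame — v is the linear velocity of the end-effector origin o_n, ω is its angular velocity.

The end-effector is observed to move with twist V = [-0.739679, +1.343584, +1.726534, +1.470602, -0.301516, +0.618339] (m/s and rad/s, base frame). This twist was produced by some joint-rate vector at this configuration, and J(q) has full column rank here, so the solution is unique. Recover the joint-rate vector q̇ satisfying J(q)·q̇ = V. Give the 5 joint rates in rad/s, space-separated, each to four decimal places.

0.6210 0.5900 -0.7670 0.8730 0.0170

o_n = [0.8279, 1.6763, -1.1943]
J₁: ẑ×o_n = [-1.6763, 0.8279, 0.0000], ω = ẑ
J2: z=[0.5299, -0.8480, 0.0000] o=[0.5597, 0.3497, 0.0000] → [1.0128, 0.6329, 0.9303, 0.5299, -0.8480, 0.0000]
J3: z=[-0.5997, -0.3747, -0.7071] o=[0.9195, 0.5746, -0.4243] → [1.0675, -0.3969, -0.6950, -0.5997, -0.3747, -0.7071]
J4: z=[0.7843, -0.0995, -0.6124] o=[0.6344, 0.7640, -0.8202] → [0.5958, 0.1748, 0.7347, 0.7843, -0.0995, -0.6124]
J5: z=[0.7843, -0.0995, -0.6124] o=[0.7741, 1.4444, -1.2254] → [0.1389, -0.0573, 0.1872, 0.7843, -0.0995, -0.6124]
q̇ = J⁺·V = [0.6210, 0.5900, -0.7670, 0.8730, 0.0170]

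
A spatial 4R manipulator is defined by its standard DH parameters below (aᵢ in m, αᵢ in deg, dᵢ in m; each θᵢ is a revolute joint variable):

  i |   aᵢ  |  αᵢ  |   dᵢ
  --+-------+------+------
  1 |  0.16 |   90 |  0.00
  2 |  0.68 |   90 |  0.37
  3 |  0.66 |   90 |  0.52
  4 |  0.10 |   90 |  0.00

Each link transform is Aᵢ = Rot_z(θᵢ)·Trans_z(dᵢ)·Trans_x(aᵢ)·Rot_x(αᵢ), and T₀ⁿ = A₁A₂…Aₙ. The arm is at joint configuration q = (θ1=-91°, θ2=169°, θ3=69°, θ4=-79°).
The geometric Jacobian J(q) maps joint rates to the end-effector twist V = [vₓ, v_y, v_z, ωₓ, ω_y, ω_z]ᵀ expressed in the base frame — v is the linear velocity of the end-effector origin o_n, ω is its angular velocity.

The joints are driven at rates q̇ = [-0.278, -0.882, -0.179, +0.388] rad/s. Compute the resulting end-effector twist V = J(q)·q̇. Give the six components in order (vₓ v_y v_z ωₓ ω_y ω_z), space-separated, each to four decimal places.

0.1910 -0.1215 0.7600 1.0277 0.3718 -0.3846

o_n = [-0.9922, 0.6833, 0.5903]
J₁: ẑ×o_n = [-0.6833, -0.9922, 0.0000], ω = ẑ
J2: z=[-0.9998, 0.0175, 0.0000] o=[-0.0028, -0.1600, 0.0000] → [0.0103, 0.5902, -0.8259, -0.9998, 0.0175, 0.0000]
J3: z=[-0.0033, -0.1908, 0.9816] o=[-0.3611, 0.5139, 0.1298] → [-0.2542, -0.6180, -0.1210, -0.0033, -0.1908, 0.9816]
J4: z=[0.3743, 0.9100, 0.1781] o=[-0.9748, 0.6576, 0.6853] → [-0.0911, 0.0325, 0.0254, 0.3743, 0.9100, 0.1781]
V = J·q̇ = [0.1910, -0.1215, 0.7600, 1.0277, 0.3718, -0.3846]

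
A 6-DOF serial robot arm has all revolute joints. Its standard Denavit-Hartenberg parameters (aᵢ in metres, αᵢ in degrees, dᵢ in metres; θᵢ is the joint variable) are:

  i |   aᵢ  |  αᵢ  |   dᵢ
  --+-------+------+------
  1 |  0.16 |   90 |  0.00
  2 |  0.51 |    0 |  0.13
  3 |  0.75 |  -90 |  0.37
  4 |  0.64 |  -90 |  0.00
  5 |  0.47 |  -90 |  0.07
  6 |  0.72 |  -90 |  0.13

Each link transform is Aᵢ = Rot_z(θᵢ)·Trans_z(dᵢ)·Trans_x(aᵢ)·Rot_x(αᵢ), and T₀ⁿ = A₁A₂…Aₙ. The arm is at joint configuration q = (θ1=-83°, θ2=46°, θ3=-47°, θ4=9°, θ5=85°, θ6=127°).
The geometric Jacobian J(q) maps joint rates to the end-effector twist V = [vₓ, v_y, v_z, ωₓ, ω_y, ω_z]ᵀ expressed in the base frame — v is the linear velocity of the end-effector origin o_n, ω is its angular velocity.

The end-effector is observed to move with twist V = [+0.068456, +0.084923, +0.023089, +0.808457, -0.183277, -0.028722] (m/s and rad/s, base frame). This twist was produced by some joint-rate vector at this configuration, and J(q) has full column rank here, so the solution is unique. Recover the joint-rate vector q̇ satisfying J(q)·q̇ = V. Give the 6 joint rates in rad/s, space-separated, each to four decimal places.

0.2280 0.4790 -0.4850 -0.2870 0.7200 -0.4040

o_n = [-0.6862, -1.9478, 0.2957]
J₁: ẑ×o_n = [1.9478, -0.6862, 0.0000], ω = ẑ
J2: z=[-0.9925, -0.1219, 0.0000] o=[0.0195, -0.1588, 0.0000] → [-0.0360, 0.2935, 1.6896, -0.9925, -0.1219, 0.0000]
J3: z=[-0.9925, -0.1219, 0.0000] o=[-0.0664, -0.5263, 0.3669] → [0.0087, -0.0707, 1.3353, -0.9925, -0.1219, 0.0000]
J4: z=[0.0021, -0.0173, 0.9998] o=[-0.3422, -1.3157, 0.3538] → [0.6330, -0.3438, -0.0073, 0.0021, -0.0173, 0.9998]
J5: z=[0.9613, 0.2756, 0.0027] o=[-0.1658, -1.9308, 0.3427] → [-0.0129, 0.0438, 0.1271, 0.9613, 0.2756, 0.0027]
J6: z=[-0.2748, 0.9590, -0.0700] o=[-0.0882, -1.9428, -0.1259] → [0.4039, 0.1577, 0.5748, -0.2748, 0.9590, -0.0700]
q̇ = J⁺·V = [0.2280, 0.4790, -0.4850, -0.2870, 0.7200, -0.4040]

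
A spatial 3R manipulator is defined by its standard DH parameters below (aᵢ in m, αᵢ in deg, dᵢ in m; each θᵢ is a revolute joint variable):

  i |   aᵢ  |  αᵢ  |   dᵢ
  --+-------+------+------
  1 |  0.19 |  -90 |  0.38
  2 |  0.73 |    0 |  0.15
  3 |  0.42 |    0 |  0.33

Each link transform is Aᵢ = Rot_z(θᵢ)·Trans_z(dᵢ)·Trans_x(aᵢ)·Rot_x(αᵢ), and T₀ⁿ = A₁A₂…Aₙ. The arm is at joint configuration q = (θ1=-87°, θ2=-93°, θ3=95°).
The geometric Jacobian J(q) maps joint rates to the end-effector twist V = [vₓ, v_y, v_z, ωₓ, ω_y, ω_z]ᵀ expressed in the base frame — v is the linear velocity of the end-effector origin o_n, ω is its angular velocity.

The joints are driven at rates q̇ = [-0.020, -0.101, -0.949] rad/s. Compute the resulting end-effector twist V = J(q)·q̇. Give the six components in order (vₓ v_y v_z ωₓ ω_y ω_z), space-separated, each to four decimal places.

-0.0140 0.0480 0.4369 -1.0486 -0.0550 -0.0200

o_n = [0.5093, -0.5456, 1.0943]
J₁: ẑ×o_n = [0.5456, 0.5093, -0.0000], ω = ẑ
J2: z=[0.9986, 0.0523, 0.0000] o=[0.0099, -0.1897, 0.3800] → [0.0374, -0.7134, -0.3815, 0.9986, 0.0523, 0.0000]
J3: z=[0.9986, 0.0523, 0.0000] o=[0.1577, -0.1437, 1.1090] → [-0.0008, 0.0146, -0.4197, 0.9986, 0.0523, 0.0000]
V = J·q̇ = [-0.0140, 0.0480, 0.4369, -1.0486, -0.0550, -0.0200]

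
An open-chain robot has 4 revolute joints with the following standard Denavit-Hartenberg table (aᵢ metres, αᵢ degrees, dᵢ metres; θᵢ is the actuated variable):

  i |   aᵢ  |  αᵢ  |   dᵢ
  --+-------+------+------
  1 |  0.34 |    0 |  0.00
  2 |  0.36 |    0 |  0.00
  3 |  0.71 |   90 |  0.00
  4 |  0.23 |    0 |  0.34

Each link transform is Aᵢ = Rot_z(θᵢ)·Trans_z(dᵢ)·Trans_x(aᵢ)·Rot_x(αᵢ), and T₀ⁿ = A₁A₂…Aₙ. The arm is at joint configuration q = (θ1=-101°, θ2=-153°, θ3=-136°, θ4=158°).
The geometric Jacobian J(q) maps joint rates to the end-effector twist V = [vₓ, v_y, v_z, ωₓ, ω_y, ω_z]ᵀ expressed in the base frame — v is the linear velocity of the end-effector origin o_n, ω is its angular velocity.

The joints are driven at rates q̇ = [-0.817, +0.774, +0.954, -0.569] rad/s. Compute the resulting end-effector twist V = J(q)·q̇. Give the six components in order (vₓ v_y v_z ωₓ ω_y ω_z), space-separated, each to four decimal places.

0.2792 0.2698 0.1213 0.2845 0.4928 0.9110

o_n = [0.0961, -0.5305, 0.0862]
J₁: ẑ×o_n = [0.5305, 0.0961, -0.0000], ω = ẑ
J2: z=[0.0000, 0.0000, 1.0000] o=[-0.0649, -0.3338, 0.0000] → [0.1968, 0.1610, -0.0000, 0.0000, 0.0000, 1.0000]
J3: z=[0.0000, 0.0000, 1.0000] o=[-0.1641, 0.0123, 0.0000] → [0.5428, 0.2602, -0.0000, 0.0000, 0.0000, 1.0000]
J4: z=[-0.5000, -0.8660, 0.0000] o=[0.4508, -0.3427, 0.0000] → [-0.0746, 0.0431, -0.2133, -0.5000, -0.8660, 0.0000]
V = J·q̇ = [0.2792, 0.2698, 0.1213, 0.2845, 0.4928, 0.9110]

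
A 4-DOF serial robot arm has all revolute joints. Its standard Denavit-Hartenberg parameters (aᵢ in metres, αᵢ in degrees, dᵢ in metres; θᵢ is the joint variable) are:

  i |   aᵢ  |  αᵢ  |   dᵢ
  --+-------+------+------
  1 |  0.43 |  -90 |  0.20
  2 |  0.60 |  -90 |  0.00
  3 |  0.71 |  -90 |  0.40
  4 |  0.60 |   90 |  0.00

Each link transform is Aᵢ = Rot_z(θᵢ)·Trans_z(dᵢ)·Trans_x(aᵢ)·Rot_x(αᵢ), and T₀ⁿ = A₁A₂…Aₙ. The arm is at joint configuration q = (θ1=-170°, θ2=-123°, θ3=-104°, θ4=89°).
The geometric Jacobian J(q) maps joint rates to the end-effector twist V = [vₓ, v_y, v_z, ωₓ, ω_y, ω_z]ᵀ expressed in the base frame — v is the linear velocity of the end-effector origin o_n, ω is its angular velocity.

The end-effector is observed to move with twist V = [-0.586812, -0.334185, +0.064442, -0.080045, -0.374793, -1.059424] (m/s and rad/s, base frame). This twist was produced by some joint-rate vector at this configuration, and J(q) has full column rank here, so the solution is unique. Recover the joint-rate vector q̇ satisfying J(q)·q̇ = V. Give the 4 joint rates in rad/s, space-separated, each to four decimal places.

o_n = [0.0914, -0.6937, 0.4481]
J₁: ẑ×o_n = [0.6937, 0.0914, -0.0000], ω = ẑ
J2: z=[0.1736, -0.9848, 0.0000] o=[-0.4235, -0.0747, 0.2000] → [-0.2444, -0.0431, 0.3995, 0.1736, -0.9848, 0.0000]
J3: z=[-0.8259, -0.1456, 0.5446] o=[-0.1016, -0.0179, 0.7032] → [0.4052, -0.1055, 0.5863, -0.8259, -0.1456, 0.5446]
J4: z=[0.5624, -0.1465, 0.8138] o=[-0.4045, -0.7709, 0.7770] → [-0.0146, 0.5885, 0.1160, 0.5624, -0.1465, 0.8138]
q̇ = J⁺·V = [-0.6230, 0.4660, -0.1170, -0.4580]

-0.6230 0.4660 -0.1170 -0.4580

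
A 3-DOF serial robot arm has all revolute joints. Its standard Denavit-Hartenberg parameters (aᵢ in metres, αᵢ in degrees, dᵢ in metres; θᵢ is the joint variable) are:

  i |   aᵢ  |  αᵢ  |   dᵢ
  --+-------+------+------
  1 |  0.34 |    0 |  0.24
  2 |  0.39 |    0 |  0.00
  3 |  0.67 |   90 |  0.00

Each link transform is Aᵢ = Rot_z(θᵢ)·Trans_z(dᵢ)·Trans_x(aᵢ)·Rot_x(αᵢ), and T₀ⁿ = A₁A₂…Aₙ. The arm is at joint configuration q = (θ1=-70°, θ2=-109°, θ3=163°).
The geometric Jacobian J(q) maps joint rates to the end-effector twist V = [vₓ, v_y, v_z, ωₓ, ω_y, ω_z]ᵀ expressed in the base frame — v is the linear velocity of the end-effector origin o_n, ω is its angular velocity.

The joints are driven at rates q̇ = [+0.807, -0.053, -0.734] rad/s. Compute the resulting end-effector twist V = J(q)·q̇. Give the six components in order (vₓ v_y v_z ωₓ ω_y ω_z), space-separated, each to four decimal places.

o_n = [0.3704, -0.5110, 0.2400]
J₁: ẑ×o_n = [0.5110, 0.3704, -0.0000], ω = ẑ
J2: z=[0.0000, 0.0000, 1.0000] o=[0.1163, -0.3195, 0.2400] → [0.1915, 0.2541, -0.0000, 0.0000, 0.0000, 1.0000]
J3: z=[0.0000, 0.0000, 1.0000] o=[-0.2737, -0.3263, 0.2400] → [0.1847, 0.6440, -0.0000, 0.0000, 0.0000, 1.0000]
V = J·q̇ = [0.2667, -0.1873, 0.0000, 0.0000, 0.0000, 0.0200]

0.2667 -0.1873 0.0000 0.0000 0.0000 0.0200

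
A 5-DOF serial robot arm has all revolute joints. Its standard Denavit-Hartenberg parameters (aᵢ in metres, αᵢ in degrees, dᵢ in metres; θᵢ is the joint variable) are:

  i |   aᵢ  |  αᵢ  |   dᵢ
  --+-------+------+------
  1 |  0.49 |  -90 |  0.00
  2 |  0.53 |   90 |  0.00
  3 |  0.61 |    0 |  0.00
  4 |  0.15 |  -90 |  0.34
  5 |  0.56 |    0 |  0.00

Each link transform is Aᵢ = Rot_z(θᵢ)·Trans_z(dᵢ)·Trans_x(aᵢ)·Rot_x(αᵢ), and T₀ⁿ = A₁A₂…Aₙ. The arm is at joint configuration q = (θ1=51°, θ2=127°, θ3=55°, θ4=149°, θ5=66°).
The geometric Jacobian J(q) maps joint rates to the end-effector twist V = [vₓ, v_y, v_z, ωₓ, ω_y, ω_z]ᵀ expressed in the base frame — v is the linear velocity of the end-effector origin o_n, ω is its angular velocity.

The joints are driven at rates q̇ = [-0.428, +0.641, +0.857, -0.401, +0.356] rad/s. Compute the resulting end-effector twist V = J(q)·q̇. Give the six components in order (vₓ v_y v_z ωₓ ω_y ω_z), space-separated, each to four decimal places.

-0.1635 0.1210 0.4961 -0.0711 0.4140 -0.8181

o_n = [-0.2493, 0.2420, -0.3238]
J₁: ẑ×o_n = [-0.2420, -0.2493, 0.0000], ω = ẑ
J2: z=[-0.7771, 0.6293, 0.0000] o=[0.3084, 0.3808, 0.0000] → [-0.2038, -0.2517, 0.4589, -0.7771, 0.6293, 0.0000]
J3: z=[0.5026, 0.6207, -0.6018] o=[0.1076, 0.1329, -0.4233] → [0.1273, 0.1648, 0.2764, 0.5026, 0.6207, -0.6018]
J4: z=[0.5026, 0.6207, -0.6018] o=[-0.4132, 0.2837, -0.7027] → [0.2100, -0.2890, -0.1227, 0.5026, 0.6207, -0.6018]
J5: z=[0.5559, -0.7651, -0.3248] o=[-0.1430, 0.5205, -0.7979] → [-0.4532, -0.2290, -0.2362, 0.5559, -0.7651, -0.3248]
V = J·q̇ = [-0.1635, 0.1210, 0.4961, -0.0711, 0.4140, -0.8181]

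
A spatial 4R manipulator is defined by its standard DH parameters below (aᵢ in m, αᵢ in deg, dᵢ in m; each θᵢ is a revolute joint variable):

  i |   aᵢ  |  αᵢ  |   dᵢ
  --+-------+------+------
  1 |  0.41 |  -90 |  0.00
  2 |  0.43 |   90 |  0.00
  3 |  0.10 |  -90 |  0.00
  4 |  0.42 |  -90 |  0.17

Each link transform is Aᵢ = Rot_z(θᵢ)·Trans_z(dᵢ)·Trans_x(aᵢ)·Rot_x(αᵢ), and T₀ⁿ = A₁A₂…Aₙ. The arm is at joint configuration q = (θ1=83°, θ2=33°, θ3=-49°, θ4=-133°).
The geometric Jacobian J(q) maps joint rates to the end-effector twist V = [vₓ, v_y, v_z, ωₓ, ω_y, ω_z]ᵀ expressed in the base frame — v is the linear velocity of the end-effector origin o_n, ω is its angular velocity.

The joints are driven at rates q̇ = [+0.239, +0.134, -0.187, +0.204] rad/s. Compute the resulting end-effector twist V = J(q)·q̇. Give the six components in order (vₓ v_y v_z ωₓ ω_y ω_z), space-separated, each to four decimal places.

o_n = [-0.1354, 0.9667, 0.0202]
J₁: ẑ×o_n = [-0.9667, -0.1354, 0.0000], ω = ẑ
J2: z=[-0.9925, 0.1219, 0.0000] o=[0.0500, 0.4069, 0.0000] → [0.0025, 0.0200, -0.5329, -0.9925, 0.1219, 0.0000]
J3: z=[0.0664, 0.5406, 0.8387] o=[0.0939, 0.7649, -0.2342] → [-0.0317, -0.2092, 0.1374, 0.0664, 0.5406, 0.8387]
J4: z=[-0.5740, 0.7082, -0.4110] o=[0.1755, 0.8103, -0.2699] → [0.2697, 0.2943, 0.1305, -0.5740, 0.7082, -0.4110]
V = J·q̇ = [-0.1697, 0.0695, -0.0705, -0.2625, 0.0597, -0.0017]

-0.1697 0.0695 -0.0705 -0.2625 0.0597 -0.0017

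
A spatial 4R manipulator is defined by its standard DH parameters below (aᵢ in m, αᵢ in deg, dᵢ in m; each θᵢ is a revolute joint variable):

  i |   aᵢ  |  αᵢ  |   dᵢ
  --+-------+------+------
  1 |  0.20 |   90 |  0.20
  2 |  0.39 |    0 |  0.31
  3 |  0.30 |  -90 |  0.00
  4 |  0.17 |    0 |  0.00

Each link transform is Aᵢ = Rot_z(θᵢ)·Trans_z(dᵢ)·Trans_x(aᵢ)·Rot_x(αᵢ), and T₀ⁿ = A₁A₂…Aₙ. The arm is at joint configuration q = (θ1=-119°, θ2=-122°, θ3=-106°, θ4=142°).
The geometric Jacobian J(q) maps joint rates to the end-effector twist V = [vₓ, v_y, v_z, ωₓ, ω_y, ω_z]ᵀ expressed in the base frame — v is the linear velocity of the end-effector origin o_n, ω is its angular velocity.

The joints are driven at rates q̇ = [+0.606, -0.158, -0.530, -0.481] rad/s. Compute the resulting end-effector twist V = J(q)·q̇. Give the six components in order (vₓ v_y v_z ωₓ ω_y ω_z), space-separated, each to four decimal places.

o_n = [-0.1225, 0.2026, -0.0073]
J₁: ẑ×o_n = [-0.2026, -0.1225, 0.0000], ω = ẑ
J2: z=[-0.8746, 0.4848, 0.0000] o=[-0.0970, -0.1749, 0.2000] → [-0.1005, -0.1814, -0.3178, -0.8746, 0.4848, 0.0000]
J3: z=[-0.8746, 0.4848, 0.0000] o=[-0.2679, 0.1561, -0.1307] → [0.0598, 0.1079, -0.1111, -0.8746, 0.4848, 0.0000]
J4: z=[0.3603, 0.6500, -0.6691] o=[-0.1706, 0.3317, 0.0922] → [-0.1511, 0.0037, -0.0778, 0.3603, 0.6500, -0.6691]
V = J·q̇ = [-0.0659, -0.1046, 0.1465, 0.4284, -0.6462, 0.9279]

-0.0659 -0.1046 0.1465 0.4284 -0.6462 0.9279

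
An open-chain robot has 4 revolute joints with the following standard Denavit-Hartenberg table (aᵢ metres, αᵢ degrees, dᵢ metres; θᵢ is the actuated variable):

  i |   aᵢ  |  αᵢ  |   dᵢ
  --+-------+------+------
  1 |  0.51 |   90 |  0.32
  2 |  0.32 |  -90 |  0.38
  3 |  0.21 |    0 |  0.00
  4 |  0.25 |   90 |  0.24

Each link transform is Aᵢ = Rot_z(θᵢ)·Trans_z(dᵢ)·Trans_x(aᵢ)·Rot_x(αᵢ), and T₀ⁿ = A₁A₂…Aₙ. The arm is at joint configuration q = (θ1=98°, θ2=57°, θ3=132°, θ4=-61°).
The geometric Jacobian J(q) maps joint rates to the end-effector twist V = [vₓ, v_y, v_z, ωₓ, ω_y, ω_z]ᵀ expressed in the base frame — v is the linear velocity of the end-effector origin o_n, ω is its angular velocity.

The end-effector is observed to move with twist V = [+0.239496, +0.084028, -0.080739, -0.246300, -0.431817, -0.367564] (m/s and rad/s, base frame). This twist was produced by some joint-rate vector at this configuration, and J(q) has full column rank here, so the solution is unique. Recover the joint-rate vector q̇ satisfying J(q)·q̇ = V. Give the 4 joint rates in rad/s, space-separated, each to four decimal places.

o_n = [-0.0751, 0.4447, 0.6695]
J₁: ẑ×o_n = [-0.4447, -0.0751, 0.0000], ω = ẑ
J2: z=[0.9903, 0.1392, 0.0000] o=[-0.0710, 0.5050, 0.3200] → [0.0486, -0.3461, -0.0592, 0.9903, 0.1392, 0.0000]
J3: z=[0.1167, -0.8305, 0.5446] o=[0.2811, 0.7305, 0.5884] → [0.0883, -0.2034, -0.3291, 0.1167, -0.8305, 0.5446]
J4: z=[0.1167, -0.8305, 0.5446] o=[0.1372, 0.6330, 0.4705] → [-0.0627, -0.1388, -0.1982, 0.1167, -0.8305, 0.5446]
q̇ = J⁺·V = [-0.6230, -0.3040, 0.0440, 0.4250]

-0.6230 -0.3040 0.0440 0.4250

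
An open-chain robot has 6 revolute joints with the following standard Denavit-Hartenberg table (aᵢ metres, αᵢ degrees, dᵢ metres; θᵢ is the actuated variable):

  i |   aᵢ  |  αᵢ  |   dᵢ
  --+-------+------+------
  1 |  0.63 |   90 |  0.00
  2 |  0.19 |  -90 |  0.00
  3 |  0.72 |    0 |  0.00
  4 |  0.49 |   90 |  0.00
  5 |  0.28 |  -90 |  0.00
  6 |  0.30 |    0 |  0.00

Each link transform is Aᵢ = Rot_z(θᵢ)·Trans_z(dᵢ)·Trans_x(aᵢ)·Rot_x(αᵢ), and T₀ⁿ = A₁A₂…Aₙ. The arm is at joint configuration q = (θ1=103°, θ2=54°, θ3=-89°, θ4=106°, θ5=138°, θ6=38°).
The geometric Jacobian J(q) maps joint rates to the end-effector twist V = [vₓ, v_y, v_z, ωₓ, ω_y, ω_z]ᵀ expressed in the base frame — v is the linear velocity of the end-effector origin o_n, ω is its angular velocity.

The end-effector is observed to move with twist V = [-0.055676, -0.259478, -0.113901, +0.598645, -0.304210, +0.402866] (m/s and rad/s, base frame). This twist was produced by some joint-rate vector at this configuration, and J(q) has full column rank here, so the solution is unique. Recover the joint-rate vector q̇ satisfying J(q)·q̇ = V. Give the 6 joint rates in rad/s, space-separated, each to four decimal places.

0.1440 0.6060 0.0080 0.5100 -0.1000 0.0230

o_n = [0.3872, 0.6000, 0.4055]
J₁: ẑ×o_n = [-0.6000, 0.3872, 0.0000], ω = ẑ
J2: z=[0.9744, 0.2250, 0.0000] o=[-0.1417, 0.6139, 0.0000] → [0.0912, -0.3951, -0.1325, 0.9744, 0.2250, 0.0000]
J3: z=[0.1820, -0.7883, 0.5878] o=[-0.1668, 0.7227, 0.1537] → [-0.1263, 0.2798, 0.4144, 0.1820, -0.7883, 0.5878]
J4: z=[0.1820, -0.7883, 0.5878] o=[0.5329, 0.8918, 0.1639] → [-0.0189, -0.1297, -0.1680, 0.1820, -0.7883, 0.5878]
J5: z=[0.8931, 0.3826, 0.2365] o=[0.3314, 1.1280, 0.5430] → [0.0723, 0.1360, -0.4929, 0.8931, 0.3826, 0.2365]
J6: z=[0.1400, 0.2633, -0.9545] o=[0.4511, 0.8800, 0.4921] → [-0.2901, 0.0731, -0.0224, 0.1400, 0.2633, -0.9545]
q̇ = J⁺·V = [0.1440, 0.6060, 0.0080, 0.5100, -0.1000, 0.0230]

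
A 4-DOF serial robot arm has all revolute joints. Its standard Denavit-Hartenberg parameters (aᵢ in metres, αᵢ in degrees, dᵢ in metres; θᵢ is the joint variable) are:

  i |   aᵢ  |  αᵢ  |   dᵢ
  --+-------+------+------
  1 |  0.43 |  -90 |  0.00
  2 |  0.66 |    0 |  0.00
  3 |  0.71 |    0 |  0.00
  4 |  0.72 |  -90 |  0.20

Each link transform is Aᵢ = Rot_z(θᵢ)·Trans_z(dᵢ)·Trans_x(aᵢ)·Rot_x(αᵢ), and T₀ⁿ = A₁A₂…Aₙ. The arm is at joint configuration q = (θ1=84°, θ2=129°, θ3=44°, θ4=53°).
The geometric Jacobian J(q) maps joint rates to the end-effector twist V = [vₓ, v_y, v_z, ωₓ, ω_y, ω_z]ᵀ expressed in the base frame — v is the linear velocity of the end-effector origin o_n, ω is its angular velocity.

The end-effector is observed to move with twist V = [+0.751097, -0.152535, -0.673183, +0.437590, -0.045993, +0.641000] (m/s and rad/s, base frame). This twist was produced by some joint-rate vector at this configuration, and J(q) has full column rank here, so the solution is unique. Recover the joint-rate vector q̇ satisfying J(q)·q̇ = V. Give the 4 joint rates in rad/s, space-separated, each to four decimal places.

0.6410 -0.4920 0.1390 -0.0870

o_n = [-0.3233, -1.1628, -0.0815]
J₁: ẑ×o_n = [1.1628, -0.3233, 0.0000], ω = ẑ
J2: z=[-0.9945, 0.1045, 0.0000] o=[0.0449, 0.4276, 0.0000] → [-0.0085, -0.0811, 1.6202, -0.9945, 0.1045, 0.0000]
J3: z=[-0.9945, 0.1045, 0.0000] o=[0.0015, 0.0146, -0.5129] → [0.0451, 0.4290, 1.2049, -0.9945, 0.1045, 0.0000]
J4: z=[-0.9945, 0.1045, 0.0000] o=[-0.0721, -0.6863, -0.5994] → [0.0541, 0.5151, 0.5002, -0.9945, 0.1045, 0.0000]
q̇ = J⁺·V = [0.6410, -0.4920, 0.1390, -0.0870]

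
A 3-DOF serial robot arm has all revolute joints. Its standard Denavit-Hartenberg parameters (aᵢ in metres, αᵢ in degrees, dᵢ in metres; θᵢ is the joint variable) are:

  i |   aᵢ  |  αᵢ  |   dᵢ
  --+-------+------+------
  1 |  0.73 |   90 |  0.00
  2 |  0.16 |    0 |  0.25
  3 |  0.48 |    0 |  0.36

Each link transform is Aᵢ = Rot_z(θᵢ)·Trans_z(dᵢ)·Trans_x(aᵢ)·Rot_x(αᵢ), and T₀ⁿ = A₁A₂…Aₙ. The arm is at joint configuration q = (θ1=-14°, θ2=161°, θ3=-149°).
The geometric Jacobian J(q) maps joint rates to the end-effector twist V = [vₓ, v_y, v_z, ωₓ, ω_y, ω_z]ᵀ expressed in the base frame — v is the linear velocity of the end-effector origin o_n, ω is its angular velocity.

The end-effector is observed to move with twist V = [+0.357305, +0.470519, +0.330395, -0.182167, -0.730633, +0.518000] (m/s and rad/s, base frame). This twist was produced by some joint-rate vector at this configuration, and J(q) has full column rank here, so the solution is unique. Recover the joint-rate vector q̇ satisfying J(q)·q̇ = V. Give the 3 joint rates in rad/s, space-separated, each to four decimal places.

0.5180 0.1530 0.6000

o_n = [0.8695, -0.8455, 0.1519]
J₁: ẑ×o_n = [0.8455, 0.8695, -0.0000], ω = ẑ
J2: z=[-0.2419, -0.9703, 0.0000] o=[0.7083, -0.1766, 0.0000] → [-0.1474, 0.0367, 0.3182, -0.2419, -0.9703, 0.0000]
J3: z=[-0.2419, -0.9703, 0.0000] o=[0.5010, -0.3826, 0.0521] → [-0.0968, 0.0241, 0.4695, -0.2419, -0.9703, 0.0000]
q̇ = J⁺·V = [0.5180, 0.1530, 0.6000]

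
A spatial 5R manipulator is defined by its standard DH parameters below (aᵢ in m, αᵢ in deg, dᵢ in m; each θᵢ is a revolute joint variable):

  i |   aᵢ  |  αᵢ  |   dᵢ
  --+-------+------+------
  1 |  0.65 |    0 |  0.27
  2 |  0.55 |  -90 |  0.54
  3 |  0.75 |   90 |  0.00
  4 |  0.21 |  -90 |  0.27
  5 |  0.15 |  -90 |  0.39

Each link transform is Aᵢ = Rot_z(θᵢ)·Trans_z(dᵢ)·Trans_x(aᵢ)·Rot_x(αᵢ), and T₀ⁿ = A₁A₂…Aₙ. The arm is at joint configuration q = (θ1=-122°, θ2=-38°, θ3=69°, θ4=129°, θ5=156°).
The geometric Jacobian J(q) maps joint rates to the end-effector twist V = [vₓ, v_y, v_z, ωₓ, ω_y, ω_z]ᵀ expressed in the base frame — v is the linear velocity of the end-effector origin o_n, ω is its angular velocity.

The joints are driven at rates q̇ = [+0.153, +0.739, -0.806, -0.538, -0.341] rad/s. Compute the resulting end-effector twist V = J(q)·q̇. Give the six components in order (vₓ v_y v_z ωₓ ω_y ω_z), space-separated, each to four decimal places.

o_n = [-1.2442, -0.6779, 0.5105]
J₁: ẑ×o_n = [0.6779, -1.2442, 0.0000], ω = ẑ
J2: z=[0.0000, 0.0000, 1.0000] o=[-0.3444, -0.5512, 0.2700] → [0.1266, -0.8998, 0.0000, 0.0000, 0.0000, 1.0000]
J3: z=[0.3420, -0.9397, 0.0000] o=[-0.8613, -0.7393, 0.8100] → [0.2814, 0.1024, -0.3388, 0.3420, -0.9397, 0.0000]
J4: z=[-0.8773, -0.3193, 0.3584] o=[-1.1138, -0.8313, 0.1098] → [-0.1829, 0.3048, -0.1762, -0.8773, -0.3193, 0.3584]
J5: z=[0.0465, 0.6866, 0.7255] o=[-1.2504, -1.0546, 0.3300] → [-0.1494, -0.0039, 0.0133, 0.0465, 0.6866, 0.7255]
V = J·q̇ = [0.1198, -1.1005, 0.3634, 0.1805, 0.6950, 0.4518]

0.1198 -1.1005 0.3634 0.1805 0.6950 0.4518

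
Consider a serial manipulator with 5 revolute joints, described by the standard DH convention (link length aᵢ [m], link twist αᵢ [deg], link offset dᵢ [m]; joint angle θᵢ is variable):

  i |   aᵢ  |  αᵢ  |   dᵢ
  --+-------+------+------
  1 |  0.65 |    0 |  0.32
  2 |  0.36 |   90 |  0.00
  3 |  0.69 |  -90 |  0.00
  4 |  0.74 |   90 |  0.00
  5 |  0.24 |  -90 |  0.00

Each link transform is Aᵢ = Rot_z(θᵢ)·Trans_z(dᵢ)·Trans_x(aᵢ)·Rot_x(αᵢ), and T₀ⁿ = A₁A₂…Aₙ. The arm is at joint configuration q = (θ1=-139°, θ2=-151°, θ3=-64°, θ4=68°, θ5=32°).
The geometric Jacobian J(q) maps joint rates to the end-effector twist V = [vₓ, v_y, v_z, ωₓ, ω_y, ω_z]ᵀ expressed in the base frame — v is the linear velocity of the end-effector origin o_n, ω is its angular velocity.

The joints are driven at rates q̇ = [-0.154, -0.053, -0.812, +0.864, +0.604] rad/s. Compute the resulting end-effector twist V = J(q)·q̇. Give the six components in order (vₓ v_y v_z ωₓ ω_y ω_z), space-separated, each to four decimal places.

-0.3674 -0.6326 0.2949 -0.2009 1.1608 -0.3316

o_n = [-0.9940, 0.7483, -0.5621]
J₁: ẑ×o_n = [-0.7483, -0.9940, 0.0000], ω = ẑ
J2: z=[0.0000, 0.0000, 1.0000] o=[-0.4906, -0.4264, 0.3200] → [-1.1747, -0.5034, 0.0000, 0.0000, 0.0000, 1.0000]
J3: z=[0.9397, -0.3420, 0.0000] o=[-0.3674, -0.0881, 0.3200] → [0.3017, 0.8289, 0.5717, 0.9397, -0.3420, 0.0000]
J4: z=[0.3074, 0.8446, 0.4384] o=[-0.2640, 0.1961, -0.3002] → [-0.4633, -0.2395, 0.7863, 0.3074, 0.8446, 0.4384]
J5: z=[0.4910, 0.2538, -0.8333] o=[-0.8672, 0.5449, -0.5493] → [0.1662, 0.1119, 0.1320, 0.4910, 0.2538, -0.8333]
V = J·q̇ = [-0.3674, -0.6326, 0.2949, -0.2009, 1.1608, -0.3316]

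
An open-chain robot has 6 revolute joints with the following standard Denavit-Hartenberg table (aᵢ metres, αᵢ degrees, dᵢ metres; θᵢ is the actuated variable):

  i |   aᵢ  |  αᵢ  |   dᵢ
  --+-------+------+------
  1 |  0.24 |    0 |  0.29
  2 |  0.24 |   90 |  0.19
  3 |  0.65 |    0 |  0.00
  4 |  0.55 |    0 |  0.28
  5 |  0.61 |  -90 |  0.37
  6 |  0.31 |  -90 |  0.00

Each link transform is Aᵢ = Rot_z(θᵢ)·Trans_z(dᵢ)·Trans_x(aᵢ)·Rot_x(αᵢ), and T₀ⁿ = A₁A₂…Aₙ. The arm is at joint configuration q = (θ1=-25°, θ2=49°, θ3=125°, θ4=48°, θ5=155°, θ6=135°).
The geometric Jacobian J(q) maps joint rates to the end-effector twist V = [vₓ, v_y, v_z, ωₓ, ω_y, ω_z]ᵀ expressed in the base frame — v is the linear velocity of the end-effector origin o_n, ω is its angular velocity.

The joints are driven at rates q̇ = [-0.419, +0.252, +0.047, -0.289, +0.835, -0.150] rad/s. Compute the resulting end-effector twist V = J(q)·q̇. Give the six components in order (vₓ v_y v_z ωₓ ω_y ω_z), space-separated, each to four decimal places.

o_n = [0.0755, -0.6362, 0.8724]
J₁: ẑ×o_n = [0.6362, 0.0755, -0.0000], ω = ẑ
J2: z=[0.0000, 0.0000, 1.0000] o=[0.2175, -0.1014, 0.2900] → [0.5348, -0.1421, 0.0000, 0.0000, 0.0000, 1.0000]
J3: z=[0.4067, -0.9135, 0.0000] o=[0.4368, -0.0038, 0.4800] → [-0.3585, -0.1596, -0.5873, 0.4067, -0.9135, 0.0000]
J4: z=[0.4067, -0.9135, 0.0000] o=[0.0962, -0.1555, 1.0124] → [0.1280, 0.0570, -0.2145, 0.4067, -0.9135, 0.0000]
J5: z=[0.4067, -0.9135, 0.0000] o=[-0.2886, -0.6333, 1.0795] → [0.1892, 0.0842, 0.3314, 0.4067, -0.9135, 0.0000]
J6: z=[0.4841, 0.2155, 0.8480] o=[0.3344, -0.7609, 0.7562] → [-0.0807, -0.2759, 0.1162, 0.4841, 0.2155, 0.8480]
V = J·q̇ = [-0.0156, 0.0203, 0.2937, 0.1686, -0.5741, -0.2942]

-0.0156 0.0203 0.2937 0.1686 -0.5741 -0.2942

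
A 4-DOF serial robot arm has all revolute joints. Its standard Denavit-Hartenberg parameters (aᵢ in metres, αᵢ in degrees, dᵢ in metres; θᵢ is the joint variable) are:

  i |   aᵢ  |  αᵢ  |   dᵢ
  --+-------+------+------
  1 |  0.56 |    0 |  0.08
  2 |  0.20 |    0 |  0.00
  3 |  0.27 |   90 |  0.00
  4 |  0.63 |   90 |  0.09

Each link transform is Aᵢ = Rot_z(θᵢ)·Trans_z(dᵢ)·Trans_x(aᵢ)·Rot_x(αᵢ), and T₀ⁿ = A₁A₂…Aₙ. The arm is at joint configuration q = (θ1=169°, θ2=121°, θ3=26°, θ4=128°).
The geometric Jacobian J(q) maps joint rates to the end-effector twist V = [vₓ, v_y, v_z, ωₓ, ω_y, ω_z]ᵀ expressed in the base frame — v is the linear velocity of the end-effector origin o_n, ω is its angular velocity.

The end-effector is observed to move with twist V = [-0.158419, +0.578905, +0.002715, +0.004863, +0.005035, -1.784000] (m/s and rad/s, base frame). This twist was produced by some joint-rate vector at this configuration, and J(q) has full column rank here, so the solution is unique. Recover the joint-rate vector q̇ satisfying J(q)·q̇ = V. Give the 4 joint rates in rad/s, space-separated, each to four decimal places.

-0.7600 -0.6910 -0.3330 -0.0070

o_n = [-0.6286, -0.0639, 0.5764]
J₁: ẑ×o_n = [0.0639, -0.6286, 0.0000], ω = ẑ
J2: z=[0.0000, 0.0000, 1.0000] o=[-0.5497, 0.1069, 0.0800] → [0.1708, -0.0789, 0.0000, 0.0000, 0.0000, 1.0000]
J3: z=[0.0000, 0.0000, 1.0000] o=[-0.4813, -0.0811, 0.0800] → [-0.0171, -0.1473, 0.0000, 0.0000, 0.0000, 1.0000]
J4: z=[-0.6947, -0.7193, 0.0000] o=[-0.2871, -0.2686, 0.0800] → [-0.3571, 0.3449, -0.3879, -0.6947, -0.7193, 0.0000]
q̇ = J⁺·V = [-0.7600, -0.6910, -0.3330, -0.0070]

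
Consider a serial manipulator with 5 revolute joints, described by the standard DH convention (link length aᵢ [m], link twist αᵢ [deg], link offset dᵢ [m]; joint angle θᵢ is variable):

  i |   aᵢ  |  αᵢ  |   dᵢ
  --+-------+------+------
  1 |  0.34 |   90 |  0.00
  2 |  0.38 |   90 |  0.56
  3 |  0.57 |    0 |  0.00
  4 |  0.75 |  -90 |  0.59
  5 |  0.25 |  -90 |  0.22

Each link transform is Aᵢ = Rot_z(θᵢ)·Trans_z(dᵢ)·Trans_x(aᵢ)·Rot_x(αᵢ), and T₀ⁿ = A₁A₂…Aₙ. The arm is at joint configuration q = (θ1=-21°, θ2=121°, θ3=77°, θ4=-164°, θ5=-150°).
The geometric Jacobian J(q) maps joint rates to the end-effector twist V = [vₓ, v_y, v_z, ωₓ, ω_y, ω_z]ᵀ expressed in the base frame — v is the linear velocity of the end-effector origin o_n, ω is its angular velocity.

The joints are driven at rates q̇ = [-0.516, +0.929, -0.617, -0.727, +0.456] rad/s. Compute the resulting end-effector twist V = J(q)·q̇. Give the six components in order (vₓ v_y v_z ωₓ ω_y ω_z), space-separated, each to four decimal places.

-0.8541 0.5185 -0.0456 -1.6359 -0.3927 -0.8179

o_n = [0.3132, -0.7567, 1.0161]
J₁: ẑ×o_n = [0.7567, 0.3132, -0.0000], ω = ẑ
J2: z=[-0.3584, -0.9336, 0.0000] o=[0.3174, -0.1218, 0.0000] → [-0.9486, 0.3642, 0.2236, -0.3584, -0.9336, 0.0000]
J3: z=[0.8002, -0.3072, 0.5150] o=[-0.0660, -0.5745, 0.3257] → [-0.1183, -0.3572, -0.0293, 0.8002, -0.3072, 0.5150]
J4: z=[0.8002, -0.3072, 0.5150] o=[-0.3267, -1.0693, 0.4356] → [-0.3394, -0.1350, 0.4468, 0.8002, -0.3072, 0.5150]
J5: z=[-0.4989, 0.1355, 0.8560] o=[0.3950, -0.5441, 0.7731] → [0.2148, 0.0512, 0.1171, -0.4989, 0.1355, 0.8560]
V = J·q̇ = [-0.8541, 0.5185, -0.0456, -1.6359, -0.3927, -0.8179]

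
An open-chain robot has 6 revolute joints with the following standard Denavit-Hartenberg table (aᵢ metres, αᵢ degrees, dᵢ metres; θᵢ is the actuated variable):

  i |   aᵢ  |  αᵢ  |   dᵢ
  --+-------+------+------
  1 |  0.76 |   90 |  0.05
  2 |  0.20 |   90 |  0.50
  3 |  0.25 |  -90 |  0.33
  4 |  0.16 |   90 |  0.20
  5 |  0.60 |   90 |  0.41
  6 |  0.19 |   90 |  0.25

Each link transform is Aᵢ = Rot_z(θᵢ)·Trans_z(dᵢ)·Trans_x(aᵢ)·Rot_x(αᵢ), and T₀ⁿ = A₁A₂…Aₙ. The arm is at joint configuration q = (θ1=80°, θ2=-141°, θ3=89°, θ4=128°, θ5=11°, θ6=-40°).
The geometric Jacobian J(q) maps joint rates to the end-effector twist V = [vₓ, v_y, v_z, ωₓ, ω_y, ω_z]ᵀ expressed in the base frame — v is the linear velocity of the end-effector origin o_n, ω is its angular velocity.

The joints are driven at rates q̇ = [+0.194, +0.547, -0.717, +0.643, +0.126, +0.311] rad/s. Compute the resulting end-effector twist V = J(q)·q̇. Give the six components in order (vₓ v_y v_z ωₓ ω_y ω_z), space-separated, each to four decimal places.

o_n = [0.5765, 0.9656, -0.4705]
J₁: ẑ×o_n = [-0.9656, 0.5765, 0.0000], ω = ẑ
J2: z=[0.9848, -0.1736, 0.0000] o=[0.1320, 0.7485, 0.0500] → [0.0904, 0.5126, 0.2910, 0.9848, -0.1736, 0.0000]
J3: z=[-0.1093, -0.6198, 0.7771] o=[0.5974, 0.5086, -0.0759] → [-0.1106, -0.0593, -0.0629, -0.1093, -0.6198, 0.7771]
J4: z=[0.1521, 0.7622, 0.6292] o=[0.8069, 0.2573, 0.1778] → [-0.9398, -0.0463, 0.2833, 0.1521, 0.7622, 0.6292]
J5: z=[0.8413, 0.2342, -0.4871] o=[0.7543, 0.5063, 0.2068] → [0.0651, 0.6564, 0.4280, 0.8413, 0.2342, -0.4871]
J6: z=[-0.2483, -0.6330, -0.7332] o=[0.8112, 1.0450, -0.2776] → [0.0638, 0.1242, -0.1288, -0.2483, -0.6330, -0.7332]
V = J·q̇ = [-0.6348, 0.5263, 0.4003, 0.7436, 0.6721, -0.2480]

-0.6348 0.5263 0.4003 0.7436 0.6721 -0.2480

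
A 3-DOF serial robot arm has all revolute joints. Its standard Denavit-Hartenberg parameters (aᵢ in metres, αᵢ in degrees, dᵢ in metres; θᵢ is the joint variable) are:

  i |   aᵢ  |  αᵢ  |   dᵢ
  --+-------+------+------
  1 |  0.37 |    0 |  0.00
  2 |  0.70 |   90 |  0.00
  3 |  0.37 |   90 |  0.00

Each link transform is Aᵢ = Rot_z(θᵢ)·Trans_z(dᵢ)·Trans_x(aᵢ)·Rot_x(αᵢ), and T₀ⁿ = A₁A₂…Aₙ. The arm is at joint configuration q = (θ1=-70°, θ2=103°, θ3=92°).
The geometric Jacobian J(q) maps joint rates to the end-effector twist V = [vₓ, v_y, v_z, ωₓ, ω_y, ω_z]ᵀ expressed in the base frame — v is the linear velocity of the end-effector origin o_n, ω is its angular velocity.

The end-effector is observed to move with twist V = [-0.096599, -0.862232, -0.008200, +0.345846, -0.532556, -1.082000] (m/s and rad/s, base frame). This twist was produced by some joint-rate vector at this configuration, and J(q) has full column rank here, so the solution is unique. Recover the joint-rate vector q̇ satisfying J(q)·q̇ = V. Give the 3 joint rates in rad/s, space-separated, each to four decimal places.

o_n = [0.7028, 0.0265, 0.3698]
J₁: ẑ×o_n = [-0.0265, 0.7028, 0.0000], ω = ẑ
J2: z=[0.0000, 0.0000, 1.0000] o=[0.1265, -0.3477, 0.0000] → [-0.3742, 0.5762, 0.0000, 0.0000, 0.0000, 1.0000]
J3: z=[0.5446, -0.8387, 0.0000] o=[0.7136, 0.0336, 0.0000] → [-0.3101, -0.2014, -0.0129, 0.5446, -0.8387, 0.0000]
q̇ = J⁺·V = [-0.8760, -0.2060, 0.6350]

-0.8760 -0.2060 0.6350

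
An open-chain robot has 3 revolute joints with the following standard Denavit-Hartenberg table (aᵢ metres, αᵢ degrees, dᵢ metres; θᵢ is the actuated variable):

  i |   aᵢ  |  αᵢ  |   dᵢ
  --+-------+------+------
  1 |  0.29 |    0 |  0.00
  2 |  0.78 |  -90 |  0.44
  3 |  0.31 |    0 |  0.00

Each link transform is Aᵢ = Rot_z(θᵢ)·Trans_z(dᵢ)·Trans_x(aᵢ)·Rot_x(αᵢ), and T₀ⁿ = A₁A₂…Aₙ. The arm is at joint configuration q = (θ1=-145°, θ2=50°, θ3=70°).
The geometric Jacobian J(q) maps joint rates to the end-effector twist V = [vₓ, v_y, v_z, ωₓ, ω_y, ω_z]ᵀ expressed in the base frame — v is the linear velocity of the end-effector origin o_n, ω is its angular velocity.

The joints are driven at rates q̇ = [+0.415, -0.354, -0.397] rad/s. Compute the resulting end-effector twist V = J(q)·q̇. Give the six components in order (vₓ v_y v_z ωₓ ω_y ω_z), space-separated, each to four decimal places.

0.1128 -0.2185 0.0421 -0.3955 0.0346 0.0610

o_n = [-0.3148, -1.0490, 0.1487]
J₁: ẑ×o_n = [1.0490, -0.3148, 0.0000], ω = ẑ
J2: z=[0.0000, 0.0000, 1.0000] o=[-0.2376, -0.1663, 0.0000] → [0.8827, -0.0772, 0.0000, 0.0000, 0.0000, 1.0000]
J3: z=[0.9962, -0.0872, 0.0000] o=[-0.3055, -0.9434, 0.4400] → [0.0254, 0.2902, -0.1060, 0.9962, -0.0872, 0.0000]
V = J·q̇ = [0.1128, -0.2185, 0.0421, -0.3955, 0.0346, 0.0610]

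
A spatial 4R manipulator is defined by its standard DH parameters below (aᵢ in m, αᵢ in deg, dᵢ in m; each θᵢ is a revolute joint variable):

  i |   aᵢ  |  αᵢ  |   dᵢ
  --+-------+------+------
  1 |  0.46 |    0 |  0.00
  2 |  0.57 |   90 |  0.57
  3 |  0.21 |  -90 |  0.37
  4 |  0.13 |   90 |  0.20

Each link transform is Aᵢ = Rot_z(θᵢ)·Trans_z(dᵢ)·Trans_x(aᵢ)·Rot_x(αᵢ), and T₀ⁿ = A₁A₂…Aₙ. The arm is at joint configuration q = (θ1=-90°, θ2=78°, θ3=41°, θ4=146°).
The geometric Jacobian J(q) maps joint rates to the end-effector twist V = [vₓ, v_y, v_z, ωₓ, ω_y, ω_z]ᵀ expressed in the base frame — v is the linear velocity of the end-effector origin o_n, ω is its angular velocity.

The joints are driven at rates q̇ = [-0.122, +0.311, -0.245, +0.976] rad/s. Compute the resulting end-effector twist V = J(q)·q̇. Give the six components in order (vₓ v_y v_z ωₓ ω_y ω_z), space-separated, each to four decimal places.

-0.0029 -0.0192 -0.0333 -0.5754 0.3728 0.9256

o_n = [0.4429, -0.8581, 0.7880]
J₁: ẑ×o_n = [0.8581, 0.4429, -0.0000], ω = ẑ
J2: z=[0.0000, 0.0000, 1.0000] o=[0.0000, -0.4600, 0.0000] → [0.3981, 0.4429, -0.0000, 0.0000, 0.0000, 1.0000]
J3: z=[-0.2079, -0.9781, 0.0000] o=[0.5575, -0.5785, 0.5700] → [-0.2132, 0.0453, -0.0541, -0.2079, -0.9781, 0.0000]
J4: z=[-0.6417, 0.1364, 0.7547] o=[0.6356, -0.9734, 0.7078] → [-0.0761, -0.0940, -0.0477, -0.6417, 0.1364, 0.7547]
V = J·q̇ = [-0.0029, -0.0192, -0.0333, -0.5754, 0.3728, 0.9256]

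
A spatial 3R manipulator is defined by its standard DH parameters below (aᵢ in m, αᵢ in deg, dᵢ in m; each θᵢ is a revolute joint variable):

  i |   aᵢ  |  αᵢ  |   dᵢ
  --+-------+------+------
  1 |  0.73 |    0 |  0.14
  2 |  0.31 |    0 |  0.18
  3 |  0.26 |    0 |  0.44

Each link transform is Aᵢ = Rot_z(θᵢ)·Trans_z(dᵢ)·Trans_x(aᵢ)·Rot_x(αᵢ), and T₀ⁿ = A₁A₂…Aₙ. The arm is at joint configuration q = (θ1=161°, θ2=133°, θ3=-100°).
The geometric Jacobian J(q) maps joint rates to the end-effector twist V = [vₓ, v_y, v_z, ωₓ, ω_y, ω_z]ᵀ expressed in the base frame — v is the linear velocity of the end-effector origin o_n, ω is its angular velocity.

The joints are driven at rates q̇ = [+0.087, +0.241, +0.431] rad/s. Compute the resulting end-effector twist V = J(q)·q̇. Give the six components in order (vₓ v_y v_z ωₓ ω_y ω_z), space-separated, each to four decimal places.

o_n = [-0.8164, -0.1084, 0.7600]
J₁: ẑ×o_n = [0.1084, -0.8164, 0.0000], ω = ẑ
J2: z=[0.0000, 0.0000, 1.0000] o=[-0.6902, 0.2377, 0.1400] → [0.3461, -0.1262, 0.0000, 0.0000, 0.0000, 1.0000]
J3: z=[0.0000, 0.0000, 1.0000] o=[-0.5641, -0.0455, 0.3200] → [0.0629, -0.2523, 0.0000, 0.0000, 0.0000, 1.0000]
V = J·q̇ = [0.1200, -0.2102, 0.0000, 0.0000, 0.0000, 0.7590]

0.1200 -0.2102 0.0000 0.0000 0.0000 0.7590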